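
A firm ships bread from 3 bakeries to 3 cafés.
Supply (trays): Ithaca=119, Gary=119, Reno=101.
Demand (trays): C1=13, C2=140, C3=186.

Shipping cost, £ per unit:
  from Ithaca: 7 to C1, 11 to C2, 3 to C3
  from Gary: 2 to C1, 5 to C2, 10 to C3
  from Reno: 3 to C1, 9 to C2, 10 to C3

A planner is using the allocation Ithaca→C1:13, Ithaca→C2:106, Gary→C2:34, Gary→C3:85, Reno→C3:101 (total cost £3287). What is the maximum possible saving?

Current plan cost = 13·7 + 106·11 + 34·5 + 85·10 + 101·10 = £3287.
Optimal plan:
  Ithaca to C3: 119 × £3 = £357
  Gary to C2: 119 × £5 = £595
  Reno to C1: 13 × £3 = £39
  Reno to C2: 21 × £9 = £189
  Reno to C3: 67 × £10 = £670
Optimal cost = £1850.
Saving = 3287 − 1850 = £1437.

1437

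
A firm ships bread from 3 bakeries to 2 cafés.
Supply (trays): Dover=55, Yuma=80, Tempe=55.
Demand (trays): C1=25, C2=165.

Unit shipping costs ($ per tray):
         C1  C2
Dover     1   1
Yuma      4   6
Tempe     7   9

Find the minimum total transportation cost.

980

A cheapest plan:
  Dover→C2: 55 × $1 = $55
  Yuma→C1: 25 × $4 = $100
  Yuma→C2: 55 × $6 = $330
  Tempe→C2: 55 × $9 = $495
Total = 55 + 100 + 330 + 495 = $980.
(Supply check: Dover ships 55; Yuma ships 80; Tempe ships 55.)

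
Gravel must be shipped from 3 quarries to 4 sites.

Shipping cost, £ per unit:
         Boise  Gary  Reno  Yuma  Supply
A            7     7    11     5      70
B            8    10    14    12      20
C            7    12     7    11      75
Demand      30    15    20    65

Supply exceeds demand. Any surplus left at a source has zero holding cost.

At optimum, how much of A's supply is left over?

0

An optimal plan:
  A→Gary: 5 × £7 = £35
  A→Yuma: 65 × £5 = £325
  B→Gary: 10 × £10 = £100
  C→Boise: 30 × £7 = £210
  C→Reno: 20 × £7 = £140
Total cost = £810.
A ships 70 of its 70, leaving 0.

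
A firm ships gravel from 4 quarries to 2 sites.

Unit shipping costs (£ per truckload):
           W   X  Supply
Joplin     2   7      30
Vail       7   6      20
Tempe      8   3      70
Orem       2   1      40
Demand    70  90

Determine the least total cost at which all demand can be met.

470

Optimal allocation:
  Joplin→W: 30 × £2 = £60
  Vail→W: 20 × £7 = £140
  Tempe→X: 70 × £3 = £210
  Orem→W: 20 × £2 = £40
  Orem→X: 20 × £1 = £20
Total = 60 + 140 + 210 + 40 + 20 = £470.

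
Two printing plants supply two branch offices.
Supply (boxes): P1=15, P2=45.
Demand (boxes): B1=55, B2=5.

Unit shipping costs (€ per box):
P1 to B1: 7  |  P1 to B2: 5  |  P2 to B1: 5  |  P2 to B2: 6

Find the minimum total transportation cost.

320

One minimum-cost allocation:
  P1->B1: 10 × €7 = €70
  P1->B2: 5 × €5 = €25
  P2->B1: 45 × €5 = €225
Total = 70 + 25 + 225 = €320.
(Supply check: P1 ships 15; P2 ships 45.)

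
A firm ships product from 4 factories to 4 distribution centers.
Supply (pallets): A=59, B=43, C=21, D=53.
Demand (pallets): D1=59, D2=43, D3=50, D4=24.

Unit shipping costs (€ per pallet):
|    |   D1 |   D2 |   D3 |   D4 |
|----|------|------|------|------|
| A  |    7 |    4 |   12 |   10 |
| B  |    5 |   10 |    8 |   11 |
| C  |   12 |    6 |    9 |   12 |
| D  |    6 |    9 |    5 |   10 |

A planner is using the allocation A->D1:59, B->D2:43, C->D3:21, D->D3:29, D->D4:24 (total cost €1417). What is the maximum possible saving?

Current plan cost = 59·7 + 43·10 + 21·9 + 29·5 + 24·10 = €1417.
Optimal plan:
  A–D1: 13 × €7 = €91
  A–D2: 22 × €4 = €88
  A–D4: 24 × €10 = €240
  B–D1: 43 × €5 = €215
  C–D2: 21 × €6 = €126
  D–D1: 3 × €6 = €18
  D–D3: 50 × €5 = €250
Optimal cost = €1028.
Saving = 1417 − 1028 = €389.

389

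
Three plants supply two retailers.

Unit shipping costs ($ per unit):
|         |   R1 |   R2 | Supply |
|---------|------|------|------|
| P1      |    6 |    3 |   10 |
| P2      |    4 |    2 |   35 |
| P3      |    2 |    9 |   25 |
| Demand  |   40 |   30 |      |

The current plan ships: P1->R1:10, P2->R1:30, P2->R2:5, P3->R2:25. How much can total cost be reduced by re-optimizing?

Current plan cost = 10·6 + 30·4 + 5·2 + 25·9 = $415.
Optimal plan:
  P1→R2: 10 units
  P2→R1: 15 units
  P2→R2: 20 units
  P3→R1: 25 units
Optimal cost = $180.
Saving = 415 − 180 = $235.

235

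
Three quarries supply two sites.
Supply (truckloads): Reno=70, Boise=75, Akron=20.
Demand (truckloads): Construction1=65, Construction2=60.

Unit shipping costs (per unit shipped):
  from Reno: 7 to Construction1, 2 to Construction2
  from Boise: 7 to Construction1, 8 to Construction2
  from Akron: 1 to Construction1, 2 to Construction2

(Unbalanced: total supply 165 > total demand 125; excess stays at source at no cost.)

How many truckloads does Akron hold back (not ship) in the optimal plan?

0

An optimal plan:
  Reno–Construction2: 60 × 2 = 120
  Boise–Construction1: 45 × 7 = 315
  Akron–Construction1: 20 × 1 = 20
Total cost = 455.
Akron ships 20 of its 20, leaving 0.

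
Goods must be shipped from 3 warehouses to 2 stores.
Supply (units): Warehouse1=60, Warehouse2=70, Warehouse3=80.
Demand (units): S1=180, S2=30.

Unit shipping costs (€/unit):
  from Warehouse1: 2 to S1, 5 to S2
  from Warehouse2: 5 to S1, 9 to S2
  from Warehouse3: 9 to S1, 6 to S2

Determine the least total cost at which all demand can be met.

1100

Optimal allocation:
  Warehouse1–S1: 60 units
  Warehouse2–S1: 70 units
  Warehouse3–S1: 50 units
  Warehouse3–S2: 30 units
Total cost = €1100.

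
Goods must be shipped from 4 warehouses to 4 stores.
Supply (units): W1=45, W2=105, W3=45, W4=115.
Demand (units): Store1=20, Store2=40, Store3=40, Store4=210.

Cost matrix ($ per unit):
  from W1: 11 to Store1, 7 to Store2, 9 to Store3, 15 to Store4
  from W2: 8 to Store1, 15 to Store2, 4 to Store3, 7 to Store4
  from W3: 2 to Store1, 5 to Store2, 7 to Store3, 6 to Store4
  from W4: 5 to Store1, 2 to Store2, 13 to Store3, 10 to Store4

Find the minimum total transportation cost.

2170

One minimum-cost allocation:
  W1–Store3: 40 × $9 = $360
  W1–Store4: 5 × $15 = $75
  W2–Store4: 105 × $7 = $735
  W3–Store4: 45 × $6 = $270
  W4–Store1: 20 × $5 = $100
  W4–Store2: 40 × $2 = $80
  W4–Store4: 55 × $10 = $550
Total = 360 + 75 + 735 + 270 + 100 + 80 + 550 = $2170.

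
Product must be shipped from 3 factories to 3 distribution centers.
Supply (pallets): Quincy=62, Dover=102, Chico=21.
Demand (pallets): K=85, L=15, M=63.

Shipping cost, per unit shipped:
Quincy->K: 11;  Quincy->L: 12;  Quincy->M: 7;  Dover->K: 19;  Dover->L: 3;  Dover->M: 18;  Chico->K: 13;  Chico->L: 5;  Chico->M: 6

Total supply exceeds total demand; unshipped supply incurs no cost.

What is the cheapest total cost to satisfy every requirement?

A cheapest plan:
  Quincy→K: 20 × 11 = 220
  Quincy→M: 42 × 7 = 294
  Dover→K: 65 × 19 = 1235
  Dover→L: 15 × 3 = 45
  Chico→M: 21 × 6 = 126
Total = 220 + 294 + 1235 + 45 + 126 = 1920.

1920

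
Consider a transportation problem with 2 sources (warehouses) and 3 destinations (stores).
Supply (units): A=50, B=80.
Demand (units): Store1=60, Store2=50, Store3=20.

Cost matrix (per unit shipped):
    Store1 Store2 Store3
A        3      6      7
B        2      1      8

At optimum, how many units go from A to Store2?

0

Optimal shipments:
  A to Store1: 30 × 3 = 90
  A to Store3: 20 × 7 = 140
  B to Store1: 30 × 2 = 60
  B to Store2: 50 × 1 = 50
Total cost = 340.
The route A→Store2 is not used.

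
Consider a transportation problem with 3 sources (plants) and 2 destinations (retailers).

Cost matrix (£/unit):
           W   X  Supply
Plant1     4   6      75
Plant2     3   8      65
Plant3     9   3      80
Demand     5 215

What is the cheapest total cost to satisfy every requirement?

1185

A cheapest plan:
  Plant1->X: 75 × £6 = £450
  Plant2->W: 5 × £3 = £15
  Plant2->X: 60 × £8 = £480
  Plant3->X: 80 × £3 = £240
Total = 450 + 15 + 480 + 240 = £1185.
(Supply check: Plant1 ships 75; Plant2 ships 65; Plant3 ships 80.)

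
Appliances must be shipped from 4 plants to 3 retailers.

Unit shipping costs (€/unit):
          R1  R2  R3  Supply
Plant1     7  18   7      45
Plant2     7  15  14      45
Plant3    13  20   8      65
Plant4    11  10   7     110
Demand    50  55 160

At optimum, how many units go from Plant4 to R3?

The minimum-cost plan:
  Plant1–R1: 5 × €7 = €35
  Plant1–R3: 40 × €7 = €280
  Plant2–R1: 45 × €7 = €315
  Plant3–R3: 65 × €8 = €520
  Plant4–R2: 55 × €10 = €550
  Plant4–R3: 55 × €7 = €385
Total cost = €2085.
So Plant4→R3 carries 55 units.

55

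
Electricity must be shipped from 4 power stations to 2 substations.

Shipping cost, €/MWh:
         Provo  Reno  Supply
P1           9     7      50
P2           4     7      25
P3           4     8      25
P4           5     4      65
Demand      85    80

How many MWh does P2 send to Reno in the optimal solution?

Optimal shipments:
  P1–Reno: 50 × €7 = €350
  P2–Provo: 25 × €4 = €100
  P3–Provo: 25 × €4 = €100
  P4–Provo: 35 × €5 = €175
  P4–Reno: 30 × €4 = €120
Total cost = €845.
The route P2→Reno is not used.

0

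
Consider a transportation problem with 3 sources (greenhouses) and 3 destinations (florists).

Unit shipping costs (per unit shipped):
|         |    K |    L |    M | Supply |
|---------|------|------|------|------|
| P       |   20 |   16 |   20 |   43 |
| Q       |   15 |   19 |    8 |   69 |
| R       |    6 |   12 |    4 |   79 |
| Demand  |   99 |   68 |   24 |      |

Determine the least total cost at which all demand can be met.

2129

A cheapest plan:
  P to L: 43 × 16 = 688
  Q to K: 20 × 15 = 300
  Q to L: 25 × 19 = 475
  Q to M: 24 × 8 = 192
  R to K: 79 × 6 = 474
Total = 688 + 300 + 475 + 192 + 474 = 2129.
(Supply check: P ships 43; Q ships 69; R ships 79.)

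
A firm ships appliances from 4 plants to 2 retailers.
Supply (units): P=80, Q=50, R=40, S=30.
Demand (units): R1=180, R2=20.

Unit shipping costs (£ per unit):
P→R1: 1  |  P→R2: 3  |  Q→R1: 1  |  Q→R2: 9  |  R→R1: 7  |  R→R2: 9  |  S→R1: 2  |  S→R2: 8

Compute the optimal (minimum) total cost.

Optimal allocation:
  P→R1: 60 units
  P→R2: 20 units
  Q→R1: 50 units
  R→R1: 40 units
  S→R1: 30 units
Total cost = £510.
(Supply check: P ships 80; Q ships 50; R ships 40; S ships 30.)

510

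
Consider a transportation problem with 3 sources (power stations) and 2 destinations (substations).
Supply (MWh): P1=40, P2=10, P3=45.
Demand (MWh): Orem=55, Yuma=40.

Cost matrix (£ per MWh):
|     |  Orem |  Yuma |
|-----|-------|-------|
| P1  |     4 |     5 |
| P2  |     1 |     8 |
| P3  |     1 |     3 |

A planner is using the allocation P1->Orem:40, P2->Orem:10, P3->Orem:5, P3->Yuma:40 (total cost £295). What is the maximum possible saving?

40

Current plan cost = 40·4 + 10·1 + 5·1 + 40·3 = £295.
Optimal plan:
  P1→Yuma: 40 MWh
  P2→Orem: 10 MWh
  P3→Orem: 45 MWh
Optimal cost = £255.
Saving = 295 − 255 = £40.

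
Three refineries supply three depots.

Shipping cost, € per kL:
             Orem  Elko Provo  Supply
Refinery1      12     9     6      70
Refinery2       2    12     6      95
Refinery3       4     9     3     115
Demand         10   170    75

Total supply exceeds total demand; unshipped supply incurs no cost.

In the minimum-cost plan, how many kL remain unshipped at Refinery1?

An optimal plan:
  Refinery1→Elko: 70 kL
  Refinery2→Orem: 10 kL
  Refinery2→Elko: 60 kL
  Refinery3→Elko: 40 kL
  Refinery3→Provo: 75 kL
Total cost = €1955.
Refinery1 ships 70 of its 70, leaving 0.

0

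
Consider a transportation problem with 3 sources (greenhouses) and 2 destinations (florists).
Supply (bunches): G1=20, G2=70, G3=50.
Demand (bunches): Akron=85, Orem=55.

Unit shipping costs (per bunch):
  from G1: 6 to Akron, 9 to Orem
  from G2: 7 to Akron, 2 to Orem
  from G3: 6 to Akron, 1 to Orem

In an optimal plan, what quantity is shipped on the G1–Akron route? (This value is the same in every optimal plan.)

Optimal shipments:
  G1–Akron: 20 × 6 = 120
  G2–Akron: 65 × 7 = 455
  G2–Orem: 5 × 2 = 10
  G3–Orem: 50 × 1 = 50
Total cost = 635.
So G1→Akron carries 20 bunches.

20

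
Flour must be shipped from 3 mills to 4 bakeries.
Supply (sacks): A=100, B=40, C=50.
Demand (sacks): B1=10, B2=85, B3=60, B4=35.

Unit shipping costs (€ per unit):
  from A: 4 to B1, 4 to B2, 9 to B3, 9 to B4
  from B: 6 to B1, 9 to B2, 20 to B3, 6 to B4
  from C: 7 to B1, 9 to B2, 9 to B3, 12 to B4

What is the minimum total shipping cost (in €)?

1140

A cheapest plan:
  A to B1: 5 × €4 = €20
  A to B2: 85 × €4 = €340
  A to B3: 10 × €9 = €90
  B to B1: 5 × €6 = €30
  B to B4: 35 × €6 = €210
  C to B3: 50 × €9 = €450
Total = 20 + 340 + 90 + 30 + 210 + 450 = €1140.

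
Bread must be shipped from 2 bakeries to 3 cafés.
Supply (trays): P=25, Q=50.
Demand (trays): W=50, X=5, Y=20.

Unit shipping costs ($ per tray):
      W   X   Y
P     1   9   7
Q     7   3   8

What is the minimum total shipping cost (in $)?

A cheapest plan:
  P->W: 25 × $1 = $25
  Q->W: 25 × $7 = $175
  Q->X: 5 × $3 = $15
  Q->Y: 20 × $8 = $160
Total = 25 + 175 + 15 + 160 = $375.

375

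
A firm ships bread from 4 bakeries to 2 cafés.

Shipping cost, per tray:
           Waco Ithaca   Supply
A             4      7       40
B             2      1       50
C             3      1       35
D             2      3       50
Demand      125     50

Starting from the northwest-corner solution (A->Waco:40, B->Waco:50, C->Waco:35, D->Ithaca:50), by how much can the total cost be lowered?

135

Current plan cost = 40·4 + 50·2 + 35·3 + 50·3 = 515.
Optimal plan:
  A–Waco: 40 trays
  B–Waco: 35 trays
  B–Ithaca: 15 trays
  C–Ithaca: 35 trays
  D–Waco: 50 trays
Optimal cost = 380.
Saving = 515 − 380 = 135.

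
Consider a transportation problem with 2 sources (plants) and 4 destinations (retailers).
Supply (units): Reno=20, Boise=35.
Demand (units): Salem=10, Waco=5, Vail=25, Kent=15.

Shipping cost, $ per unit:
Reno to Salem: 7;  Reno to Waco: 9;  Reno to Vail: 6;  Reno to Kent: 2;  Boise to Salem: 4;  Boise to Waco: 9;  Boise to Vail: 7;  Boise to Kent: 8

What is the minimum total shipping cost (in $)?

A cheapest plan:
  Reno→Vail: 5 units
  Reno→Kent: 15 units
  Boise→Salem: 10 units
  Boise→Waco: 5 units
  Boise→Vail: 20 units
Total cost = $285.

285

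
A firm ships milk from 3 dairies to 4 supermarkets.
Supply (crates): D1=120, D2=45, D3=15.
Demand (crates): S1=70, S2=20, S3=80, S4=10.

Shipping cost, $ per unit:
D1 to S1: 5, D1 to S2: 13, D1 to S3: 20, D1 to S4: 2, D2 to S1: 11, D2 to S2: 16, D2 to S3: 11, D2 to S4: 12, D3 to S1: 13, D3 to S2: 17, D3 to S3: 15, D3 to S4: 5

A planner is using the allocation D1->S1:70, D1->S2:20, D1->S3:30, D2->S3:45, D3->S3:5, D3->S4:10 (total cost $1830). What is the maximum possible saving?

Current plan cost = 70·5 + 20·13 + 30·20 + 45·11 + 5·15 + 10·5 = $1830.
Optimal plan:
  D1 to S1: 70 × $5 = $350
  D1 to S2: 20 × $13 = $260
  D1 to S3: 20 × $20 = $400
  D1 to S4: 10 × $2 = $20
  D2 to S3: 45 × $11 = $495
  D3 to S3: 15 × $15 = $225
Optimal cost = $1750.
Saving = 1830 − 1750 = $80.

80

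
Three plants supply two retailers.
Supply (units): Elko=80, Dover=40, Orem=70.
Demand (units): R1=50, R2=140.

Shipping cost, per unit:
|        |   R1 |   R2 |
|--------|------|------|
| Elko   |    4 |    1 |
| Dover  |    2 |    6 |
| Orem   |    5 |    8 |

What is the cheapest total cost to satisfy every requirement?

690

Optimal allocation:
  Elko–R2: 80 × 1 = 80
  Dover–R1: 40 × 2 = 80
  Orem–R1: 10 × 5 = 50
  Orem–R2: 60 × 8 = 480
Total = 80 + 80 + 50 + 480 = 690.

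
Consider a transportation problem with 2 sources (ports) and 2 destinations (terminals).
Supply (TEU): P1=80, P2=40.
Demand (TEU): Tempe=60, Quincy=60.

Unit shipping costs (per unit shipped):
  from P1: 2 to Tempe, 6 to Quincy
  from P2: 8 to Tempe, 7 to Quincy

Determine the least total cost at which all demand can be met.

A cheapest plan:
  P1 to Tempe: 60 × 2 = 120
  P1 to Quincy: 20 × 6 = 120
  P2 to Quincy: 40 × 7 = 280
Total = 120 + 120 + 280 = 520.

520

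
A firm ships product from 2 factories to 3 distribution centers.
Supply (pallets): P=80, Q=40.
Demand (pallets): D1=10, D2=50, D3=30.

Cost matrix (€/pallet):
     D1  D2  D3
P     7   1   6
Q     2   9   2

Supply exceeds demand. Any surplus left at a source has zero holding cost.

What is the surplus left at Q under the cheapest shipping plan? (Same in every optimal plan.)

An optimal plan:
  P->D2: 50 pallets
  Q->D1: 10 pallets
  Q->D3: 30 pallets
Total cost = €130.
Q ships 40 of its 40, leaving 0.

0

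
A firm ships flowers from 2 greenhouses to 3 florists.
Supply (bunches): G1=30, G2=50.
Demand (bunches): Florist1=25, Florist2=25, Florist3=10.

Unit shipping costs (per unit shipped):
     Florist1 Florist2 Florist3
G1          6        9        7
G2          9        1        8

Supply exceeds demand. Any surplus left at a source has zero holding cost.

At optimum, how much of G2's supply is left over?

20

Minimum-cost shipments:
  G1->Florist1: 25 × 6 = 150
  G1->Florist3: 5 × 7 = 35
  G2->Florist2: 25 × 1 = 25
  G2->Florist3: 5 × 8 = 40
Total cost = 250.
G2 ships 30 of its 50, leaving 20.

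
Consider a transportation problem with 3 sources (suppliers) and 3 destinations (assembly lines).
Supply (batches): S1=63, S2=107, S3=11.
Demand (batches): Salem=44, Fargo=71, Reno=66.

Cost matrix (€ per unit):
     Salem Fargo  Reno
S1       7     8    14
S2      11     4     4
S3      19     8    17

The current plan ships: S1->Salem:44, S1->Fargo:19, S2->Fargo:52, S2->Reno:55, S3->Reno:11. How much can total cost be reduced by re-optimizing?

Current plan cost = 44·7 + 19·8 + 52·4 + 55·4 + 11·17 = €1075.
Optimal plan:
  S1 to Salem: 44 × €7 = €308
  S1 to Fargo: 19 × €8 = €152
  S2 to Fargo: 41 × €4 = €164
  S2 to Reno: 66 × €4 = €264
  S3 to Fargo: 11 × €8 = €88
Optimal cost = €976.
Saving = 1075 − 976 = €99.

99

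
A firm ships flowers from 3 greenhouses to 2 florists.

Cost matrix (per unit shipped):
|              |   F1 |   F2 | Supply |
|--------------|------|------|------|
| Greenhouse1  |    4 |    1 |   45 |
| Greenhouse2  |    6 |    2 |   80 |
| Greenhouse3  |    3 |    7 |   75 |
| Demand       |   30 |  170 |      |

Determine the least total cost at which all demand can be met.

610

One minimum-cost allocation:
  Greenhouse1->F2: 45 × 1 = 45
  Greenhouse2->F2: 80 × 2 = 160
  Greenhouse3->F1: 30 × 3 = 90
  Greenhouse3->F2: 45 × 7 = 315
Total = 45 + 160 + 90 + 315 = 610.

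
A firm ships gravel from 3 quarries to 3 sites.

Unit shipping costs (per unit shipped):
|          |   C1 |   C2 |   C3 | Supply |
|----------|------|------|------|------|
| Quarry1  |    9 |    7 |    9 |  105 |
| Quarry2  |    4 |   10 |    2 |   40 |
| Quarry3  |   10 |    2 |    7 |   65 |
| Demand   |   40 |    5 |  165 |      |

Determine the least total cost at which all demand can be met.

1455

One minimum-cost allocation:
  Quarry1 to C1: 40 × 9 = 360
  Quarry1 to C3: 65 × 9 = 585
  Quarry2 to C3: 40 × 2 = 80
  Quarry3 to C2: 5 × 2 = 10
  Quarry3 to C3: 60 × 7 = 420
Total = 360 + 585 + 80 + 10 + 420 = 1455.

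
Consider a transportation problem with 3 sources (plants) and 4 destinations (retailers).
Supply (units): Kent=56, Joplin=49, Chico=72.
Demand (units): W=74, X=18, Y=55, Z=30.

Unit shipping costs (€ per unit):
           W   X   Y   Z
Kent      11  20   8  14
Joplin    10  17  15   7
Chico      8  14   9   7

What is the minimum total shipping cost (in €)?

1535

Optimal allocation:
  Kent->W: 1 × €11 = €11
  Kent->Y: 55 × €8 = €440
  Joplin->W: 19 × €10 = €190
  Joplin->Z: 30 × €7 = €210
  Chico->W: 54 × €8 = €432
  Chico->X: 18 × €14 = €252
Total = 11 + 440 + 190 + 210 + 432 + 252 = €1535.
(Supply check: Kent ships 56; Joplin ships 49; Chico ships 72.)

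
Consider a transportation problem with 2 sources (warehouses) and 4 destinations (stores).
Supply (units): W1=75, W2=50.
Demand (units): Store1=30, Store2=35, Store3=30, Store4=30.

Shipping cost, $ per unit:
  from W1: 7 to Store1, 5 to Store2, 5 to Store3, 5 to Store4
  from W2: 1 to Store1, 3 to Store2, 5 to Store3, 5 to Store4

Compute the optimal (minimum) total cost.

465

A cheapest plan:
  W1–Store2: 15 × $5 = $75
  W1–Store3: 30 × $5 = $150
  W1–Store4: 30 × $5 = $150
  W2–Store1: 30 × $1 = $30
  W2–Store2: 20 × $3 = $60
Total = 75 + 150 + 150 + 30 + 60 = $465.
(Supply check: W1 ships 75; W2 ships 50.)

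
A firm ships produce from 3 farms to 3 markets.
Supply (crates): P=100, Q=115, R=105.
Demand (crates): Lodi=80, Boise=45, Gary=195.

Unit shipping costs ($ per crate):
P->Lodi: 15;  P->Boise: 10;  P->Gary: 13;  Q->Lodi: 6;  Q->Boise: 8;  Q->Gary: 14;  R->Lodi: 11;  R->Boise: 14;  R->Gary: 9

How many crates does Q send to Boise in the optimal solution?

Solving gives:
  P→Boise: 10 × $10 = $100
  P→Gary: 90 × $13 = $1170
  Q→Lodi: 80 × $6 = $480
  Q→Boise: 35 × $8 = $280
  R→Gary: 105 × $9 = $945
Total cost = $2975.
So Q→Boise carries 35 crates.

35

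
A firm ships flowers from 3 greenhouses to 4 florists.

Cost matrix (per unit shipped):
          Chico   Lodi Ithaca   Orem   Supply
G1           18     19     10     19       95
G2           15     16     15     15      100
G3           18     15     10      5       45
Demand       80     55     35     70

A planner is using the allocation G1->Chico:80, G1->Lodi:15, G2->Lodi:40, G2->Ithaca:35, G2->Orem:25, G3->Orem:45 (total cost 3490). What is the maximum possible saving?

280

Current plan cost = 80·18 + 15·19 + 40·16 + 35·15 + 25·15 + 45·5 = 3490.
Optimal plan:
  G1→Chico: 5 × 18 = 90
  G1→Lodi: 55 × 19 = 1045
  G1→Ithaca: 35 × 10 = 350
  G2→Chico: 75 × 15 = 1125
  G2→Orem: 25 × 15 = 375
  G3→Orem: 45 × 5 = 225
Optimal cost = 3210.
Saving = 3490 − 3210 = 280.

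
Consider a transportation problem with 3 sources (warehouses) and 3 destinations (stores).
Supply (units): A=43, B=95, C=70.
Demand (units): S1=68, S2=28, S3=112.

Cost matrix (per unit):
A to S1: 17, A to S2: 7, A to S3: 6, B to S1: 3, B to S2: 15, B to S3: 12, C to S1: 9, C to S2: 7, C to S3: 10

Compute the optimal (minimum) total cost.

One minimum-cost allocation:
  A to S3: 43 × 6 = 258
  B to S1: 68 × 3 = 204
  B to S3: 27 × 12 = 324
  C to S2: 28 × 7 = 196
  C to S3: 42 × 10 = 420
Total = 258 + 204 + 324 + 196 + 420 = 1402.

1402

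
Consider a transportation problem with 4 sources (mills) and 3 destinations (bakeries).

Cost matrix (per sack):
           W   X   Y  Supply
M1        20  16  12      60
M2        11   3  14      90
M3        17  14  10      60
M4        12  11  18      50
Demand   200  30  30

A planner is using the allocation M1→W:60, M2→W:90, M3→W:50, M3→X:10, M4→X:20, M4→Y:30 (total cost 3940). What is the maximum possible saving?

Current plan cost = 60·20 + 90·11 + 50·17 + 10·14 + 20·11 + 30·18 = 3940.
Optimal plan:
  M1→W: 30 × 20 = 600
  M1→Y: 30 × 12 = 360
  M2→W: 60 × 11 = 660
  M2→X: 30 × 3 = 90
  M3→W: 60 × 17 = 1020
  M4→W: 50 × 12 = 600
Optimal cost = 3330.
Saving = 3940 − 3330 = 610.

610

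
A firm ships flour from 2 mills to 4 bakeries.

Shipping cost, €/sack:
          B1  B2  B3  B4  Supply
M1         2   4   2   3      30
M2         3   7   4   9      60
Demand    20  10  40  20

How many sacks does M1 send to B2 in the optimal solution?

Optimal shipments:
  M1→B2: 10 sacks
  M1→B4: 20 sacks
  M2→B1: 20 sacks
  M2→B3: 40 sacks
Total cost = €320.
So M1→B2 carries 10 sacks.

10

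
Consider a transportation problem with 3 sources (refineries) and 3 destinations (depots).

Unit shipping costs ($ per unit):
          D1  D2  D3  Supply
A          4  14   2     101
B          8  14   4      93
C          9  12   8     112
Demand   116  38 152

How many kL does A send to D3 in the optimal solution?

59

Solving gives:
  A→D1: 42 × $4 = $168
  A→D3: 59 × $2 = $118
  B→D3: 93 × $4 = $372
  C→D1: 74 × $9 = $666
  C→D2: 38 × $12 = $456
Total cost = $1780.
So A→D3 carries 59 kL.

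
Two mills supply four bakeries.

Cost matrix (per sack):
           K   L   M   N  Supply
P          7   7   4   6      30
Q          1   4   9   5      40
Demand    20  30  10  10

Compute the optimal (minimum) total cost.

270

One minimum-cost allocation:
  P→L: 10 × 7 = 70
  P→M: 10 × 4 = 40
  P→N: 10 × 6 = 60
  Q→K: 20 × 1 = 20
  Q→L: 20 × 4 = 80
Total = 70 + 40 + 60 + 20 + 80 = 270.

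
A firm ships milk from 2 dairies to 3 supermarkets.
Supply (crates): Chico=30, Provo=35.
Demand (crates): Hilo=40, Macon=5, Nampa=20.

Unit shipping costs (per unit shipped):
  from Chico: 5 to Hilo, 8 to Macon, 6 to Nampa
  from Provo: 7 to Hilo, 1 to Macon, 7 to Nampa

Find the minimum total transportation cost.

One minimum-cost allocation:
  Chico→Hilo: 30 × 5 = 150
  Provo→Hilo: 10 × 7 = 70
  Provo→Macon: 5 × 1 = 5
  Provo→Nampa: 20 × 7 = 140
Total = 150 + 70 + 5 + 140 = 365.

365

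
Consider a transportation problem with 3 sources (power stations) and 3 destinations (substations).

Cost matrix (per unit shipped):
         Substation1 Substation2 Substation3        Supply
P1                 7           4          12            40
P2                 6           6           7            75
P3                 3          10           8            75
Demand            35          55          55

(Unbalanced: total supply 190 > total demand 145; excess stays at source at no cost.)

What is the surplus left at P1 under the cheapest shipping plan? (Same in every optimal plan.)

0

An optimal plan:
  P1–Substation2: 40 × 4 = 160
  P2–Substation2: 15 × 6 = 90
  P2–Substation3: 55 × 7 = 385
  P3–Substation1: 35 × 3 = 105
Total cost = 740.
P1 ships 40 of its 40, leaving 0.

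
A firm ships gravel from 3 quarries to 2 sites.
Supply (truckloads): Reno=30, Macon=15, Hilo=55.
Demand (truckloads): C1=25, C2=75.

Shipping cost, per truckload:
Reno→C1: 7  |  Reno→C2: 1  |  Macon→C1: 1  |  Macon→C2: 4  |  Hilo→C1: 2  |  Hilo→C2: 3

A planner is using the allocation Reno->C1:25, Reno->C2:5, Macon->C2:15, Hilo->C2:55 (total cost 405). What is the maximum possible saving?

205

Current plan cost = 25·7 + 5·1 + 15·4 + 55·3 = 405.
Optimal plan:
  Reno–C2: 30 truckloads
  Macon–C1: 15 truckloads
  Hilo–C1: 10 truckloads
  Hilo–C2: 45 truckloads
Optimal cost = 200.
Saving = 405 − 200 = 205.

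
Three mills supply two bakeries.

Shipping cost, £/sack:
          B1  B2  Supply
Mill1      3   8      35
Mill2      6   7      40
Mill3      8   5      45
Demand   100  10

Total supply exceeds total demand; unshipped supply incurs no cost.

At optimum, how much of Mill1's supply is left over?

An optimal plan:
  Mill1->B1: 35 × £3 = £105
  Mill2->B1: 40 × £6 = £240
  Mill3->B1: 25 × £8 = £200
  Mill3->B2: 10 × £5 = £50
Total cost = £595.
Mill1 ships 35 of its 35, leaving 0.

0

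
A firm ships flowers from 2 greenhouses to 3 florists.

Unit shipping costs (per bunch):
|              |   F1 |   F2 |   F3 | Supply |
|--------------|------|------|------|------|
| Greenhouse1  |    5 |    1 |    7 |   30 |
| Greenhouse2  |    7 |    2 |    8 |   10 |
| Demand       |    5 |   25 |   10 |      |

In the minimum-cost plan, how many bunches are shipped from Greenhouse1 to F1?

The minimum-cost plan:
  Greenhouse1 to F1: 5 × 5 = 25
  Greenhouse1 to F2: 25 × 1 = 25
  Greenhouse2 to F3: 10 × 8 = 80
Total cost = 130.
So Greenhouse1→F1 carries 5 bunches.

5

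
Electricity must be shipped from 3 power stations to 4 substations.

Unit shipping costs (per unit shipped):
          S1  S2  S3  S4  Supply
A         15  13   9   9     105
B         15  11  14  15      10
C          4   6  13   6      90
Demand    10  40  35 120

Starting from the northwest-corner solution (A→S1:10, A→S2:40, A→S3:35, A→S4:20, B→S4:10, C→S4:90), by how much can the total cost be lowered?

Current plan cost = 10·15 + 40·13 + 35·9 + 20·9 + 10·15 + 90·6 = 1855.
Optimal plan:
  A→S3: 35 × 9 = 315
  A→S4: 70 × 9 = 630
  B→S2: 10 × 11 = 110
  C→S1: 10 × 4 = 40
  C→S2: 30 × 6 = 180
  C→S4: 50 × 6 = 300
Optimal cost = 1575.
Saving = 1855 − 1575 = 280.

280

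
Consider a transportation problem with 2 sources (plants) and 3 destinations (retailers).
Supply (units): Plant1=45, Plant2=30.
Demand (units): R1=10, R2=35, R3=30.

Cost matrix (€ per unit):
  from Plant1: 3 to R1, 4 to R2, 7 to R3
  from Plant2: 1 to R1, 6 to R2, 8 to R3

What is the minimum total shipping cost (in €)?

380

One minimum-cost allocation:
  Plant1–R2: 35 units
  Plant1–R3: 10 units
  Plant2–R1: 10 units
  Plant2–R3: 20 units
Total cost = €380.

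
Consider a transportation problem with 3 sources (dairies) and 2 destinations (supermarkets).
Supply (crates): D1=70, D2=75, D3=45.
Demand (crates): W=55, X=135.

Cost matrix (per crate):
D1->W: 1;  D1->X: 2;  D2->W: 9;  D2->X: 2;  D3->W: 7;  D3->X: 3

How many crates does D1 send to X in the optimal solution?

Optimal shipments:
  D1 to W: 55 × 1 = 55
  D1 to X: 15 × 2 = 30
  D2 to X: 75 × 2 = 150
  D3 to X: 45 × 3 = 135
Total cost = 370.
So D1→X carries 15 crates.

15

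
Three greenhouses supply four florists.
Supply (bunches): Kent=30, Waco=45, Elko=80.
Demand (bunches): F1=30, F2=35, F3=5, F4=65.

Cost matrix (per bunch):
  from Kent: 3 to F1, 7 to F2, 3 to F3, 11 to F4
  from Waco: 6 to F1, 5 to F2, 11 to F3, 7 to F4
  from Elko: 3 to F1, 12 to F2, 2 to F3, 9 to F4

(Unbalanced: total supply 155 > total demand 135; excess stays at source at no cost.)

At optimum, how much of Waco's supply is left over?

0

An optimal plan:
  Kent->F1: 10 bunches
  Waco->F2: 35 bunches
  Waco->F4: 10 bunches
  Elko->F1: 20 bunches
  Elko->F3: 5 bunches
  Elko->F4: 55 bunches
Total cost = 840.
Waco ships 45 of its 45, leaving 0.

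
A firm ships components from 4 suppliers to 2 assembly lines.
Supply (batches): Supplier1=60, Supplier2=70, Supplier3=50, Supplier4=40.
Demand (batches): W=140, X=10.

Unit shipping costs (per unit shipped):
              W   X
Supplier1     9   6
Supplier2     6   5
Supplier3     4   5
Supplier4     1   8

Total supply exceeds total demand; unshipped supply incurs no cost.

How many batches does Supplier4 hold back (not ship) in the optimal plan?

An optimal plan:
  Supplier2→W: 50 × 6 = 300
  Supplier2→X: 10 × 5 = 50
  Supplier3→W: 50 × 4 = 200
  Supplier4→W: 40 × 1 = 40
Total cost = 590.
Supplier4 ships 40 of its 40, leaving 0.

0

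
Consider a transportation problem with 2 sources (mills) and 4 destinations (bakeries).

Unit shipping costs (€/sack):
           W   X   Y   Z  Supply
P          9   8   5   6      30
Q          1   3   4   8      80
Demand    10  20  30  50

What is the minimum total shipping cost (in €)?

530

Optimal allocation:
  P to Z: 30 × €6 = €180
  Q to W: 10 × €1 = €10
  Q to X: 20 × €3 = €60
  Q to Y: 30 × €4 = €120
  Q to Z: 20 × €8 = €160
Total = 180 + 10 + 60 + 120 + 160 = €530.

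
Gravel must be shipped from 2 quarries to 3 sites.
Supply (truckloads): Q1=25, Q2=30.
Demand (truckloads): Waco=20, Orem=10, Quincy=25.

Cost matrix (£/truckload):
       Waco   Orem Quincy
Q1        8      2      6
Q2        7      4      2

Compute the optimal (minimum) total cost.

225

A cheapest plan:
  Q1->Waco: 15 × £8 = £120
  Q1->Orem: 10 × £2 = £20
  Q2->Waco: 5 × £7 = £35
  Q2->Quincy: 25 × £2 = £50
Total = 120 + 20 + 35 + 50 = £225.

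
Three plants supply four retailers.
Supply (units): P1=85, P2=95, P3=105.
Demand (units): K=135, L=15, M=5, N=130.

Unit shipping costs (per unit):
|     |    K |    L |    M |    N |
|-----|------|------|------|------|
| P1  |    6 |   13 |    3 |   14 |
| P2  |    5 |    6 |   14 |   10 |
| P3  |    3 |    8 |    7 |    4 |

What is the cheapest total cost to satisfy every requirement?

1530

An optimal shipping plan:
  P1 to K: 80 × 6 = 480
  P1 to M: 5 × 3 = 15
  P2 to K: 55 × 5 = 275
  P2 to L: 15 × 6 = 90
  P2 to N: 25 × 10 = 250
  P3 to N: 105 × 4 = 420
Total = 480 + 15 + 275 + 90 + 250 + 420 = 1530.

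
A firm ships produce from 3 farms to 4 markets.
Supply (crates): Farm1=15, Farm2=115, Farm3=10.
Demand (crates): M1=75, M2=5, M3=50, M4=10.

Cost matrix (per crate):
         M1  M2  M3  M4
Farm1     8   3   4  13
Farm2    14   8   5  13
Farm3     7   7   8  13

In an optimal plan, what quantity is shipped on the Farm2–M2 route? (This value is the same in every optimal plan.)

Solving gives:
  Farm1–M1: 15 crates
  Farm2–M1: 50 crates
  Farm2–M2: 5 crates
  Farm2–M3: 50 crates
  Farm2–M4: 10 crates
  Farm3–M1: 10 crates
Total cost = 1310.
So Farm2→M2 carries 5 crates.

5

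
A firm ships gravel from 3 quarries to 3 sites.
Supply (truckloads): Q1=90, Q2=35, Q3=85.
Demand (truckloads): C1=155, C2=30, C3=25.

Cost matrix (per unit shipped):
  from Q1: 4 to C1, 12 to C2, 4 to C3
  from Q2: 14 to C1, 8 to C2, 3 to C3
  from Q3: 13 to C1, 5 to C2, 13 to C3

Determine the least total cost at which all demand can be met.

An optimal shipping plan:
  Q1 to C1: 90 truckloads
  Q2 to C1: 10 truckloads
  Q2 to C3: 25 truckloads
  Q3 to C1: 55 truckloads
  Q3 to C2: 30 truckloads
Total cost = 1440.

1440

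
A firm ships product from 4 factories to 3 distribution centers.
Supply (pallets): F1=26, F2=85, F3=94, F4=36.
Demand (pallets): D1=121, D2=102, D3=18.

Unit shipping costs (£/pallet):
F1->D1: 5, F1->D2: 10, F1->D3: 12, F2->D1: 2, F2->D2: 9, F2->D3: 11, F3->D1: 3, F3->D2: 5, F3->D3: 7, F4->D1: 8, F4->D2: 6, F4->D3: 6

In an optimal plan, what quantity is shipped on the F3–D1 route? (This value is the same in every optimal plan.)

Optimal shipments:
  F1->D1: 26 pallets
  F2->D1: 85 pallets
  F3->D1: 10 pallets
  F3->D2: 84 pallets
  F4->D2: 18 pallets
  F4->D3: 18 pallets
Total cost = £966.
So F3→D1 carries 10 pallets.

10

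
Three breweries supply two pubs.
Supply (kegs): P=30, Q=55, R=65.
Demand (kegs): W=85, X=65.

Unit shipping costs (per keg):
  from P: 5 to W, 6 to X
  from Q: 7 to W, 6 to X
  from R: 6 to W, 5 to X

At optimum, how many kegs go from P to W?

Solving gives:
  P–W: 30 × 5 = 150
  Q–W: 55 × 7 = 385
  R–X: 65 × 5 = 325
Total cost = 860.
So P→W carries 30 kegs.

30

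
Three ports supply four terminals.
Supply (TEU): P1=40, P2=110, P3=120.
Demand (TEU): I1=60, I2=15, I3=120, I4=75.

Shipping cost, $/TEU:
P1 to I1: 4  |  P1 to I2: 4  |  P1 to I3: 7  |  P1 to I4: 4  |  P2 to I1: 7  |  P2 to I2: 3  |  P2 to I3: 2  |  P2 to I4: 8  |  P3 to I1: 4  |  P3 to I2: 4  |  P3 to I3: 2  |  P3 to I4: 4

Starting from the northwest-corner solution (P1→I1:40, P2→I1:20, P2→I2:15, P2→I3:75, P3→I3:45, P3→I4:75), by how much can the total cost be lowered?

60

Current plan cost = 40·4 + 20·7 + 15·3 + 75·2 + 45·2 + 75·4 = $885.
Optimal plan:
  P1->I4: 40 × $4 = $160
  P2->I2: 15 × $3 = $45
  P2->I3: 95 × $2 = $190
  P3->I1: 60 × $4 = $240
  P3->I3: 25 × $2 = $50
  P3->I4: 35 × $4 = $140
Optimal cost = $825.
Saving = 885 − 825 = $60.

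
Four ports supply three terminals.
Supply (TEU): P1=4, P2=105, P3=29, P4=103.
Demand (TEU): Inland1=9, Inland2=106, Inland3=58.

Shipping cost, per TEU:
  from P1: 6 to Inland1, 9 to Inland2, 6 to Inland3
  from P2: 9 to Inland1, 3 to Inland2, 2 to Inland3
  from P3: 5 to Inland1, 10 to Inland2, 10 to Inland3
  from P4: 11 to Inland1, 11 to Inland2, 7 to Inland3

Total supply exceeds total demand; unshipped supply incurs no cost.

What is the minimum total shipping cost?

772

Optimal allocation:
  P1–Inland3: 4 × 6 = 24
  P2–Inland2: 105 × 3 = 315
  P3–Inland1: 9 × 5 = 45
  P3–Inland2: 1 × 10 = 10
  P4–Inland3: 54 × 7 = 378
Total = 24 + 315 + 45 + 10 + 378 = 772.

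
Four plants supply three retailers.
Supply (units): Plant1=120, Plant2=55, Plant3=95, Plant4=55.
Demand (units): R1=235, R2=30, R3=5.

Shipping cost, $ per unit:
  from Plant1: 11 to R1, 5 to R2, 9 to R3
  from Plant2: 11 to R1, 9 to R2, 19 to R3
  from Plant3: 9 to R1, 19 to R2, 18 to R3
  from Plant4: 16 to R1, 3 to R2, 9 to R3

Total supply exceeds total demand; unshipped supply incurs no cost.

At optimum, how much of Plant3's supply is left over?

Minimum-cost shipments:
  Plant1–R1: 120 units
  Plant2–R1: 20 units
  Plant3–R1: 95 units
  Plant4–R2: 30 units
  Plant4–R3: 5 units
Total cost = $2530.
Plant3 ships 95 of its 95, leaving 0.

0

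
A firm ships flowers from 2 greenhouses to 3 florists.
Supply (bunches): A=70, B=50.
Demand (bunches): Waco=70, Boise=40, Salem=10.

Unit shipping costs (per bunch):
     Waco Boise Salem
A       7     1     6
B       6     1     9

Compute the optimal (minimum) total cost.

An optimal shipping plan:
  A to Waco: 20 × 7 = 140
  A to Boise: 40 × 1 = 40
  A to Salem: 10 × 6 = 60
  B to Waco: 50 × 6 = 300
Total = 140 + 40 + 60 + 300 = 540.

540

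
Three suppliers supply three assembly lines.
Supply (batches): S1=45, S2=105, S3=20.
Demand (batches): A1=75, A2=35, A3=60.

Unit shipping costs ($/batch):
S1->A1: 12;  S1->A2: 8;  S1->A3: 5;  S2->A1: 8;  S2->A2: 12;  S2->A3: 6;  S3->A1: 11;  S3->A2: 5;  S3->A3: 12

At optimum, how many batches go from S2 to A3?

30

The minimum-cost plan:
  S1->A2: 15 batches
  S1->A3: 30 batches
  S2->A1: 75 batches
  S2->A3: 30 batches
  S3->A2: 20 batches
Total cost = $1150.
So S2→A3 carries 30 batches.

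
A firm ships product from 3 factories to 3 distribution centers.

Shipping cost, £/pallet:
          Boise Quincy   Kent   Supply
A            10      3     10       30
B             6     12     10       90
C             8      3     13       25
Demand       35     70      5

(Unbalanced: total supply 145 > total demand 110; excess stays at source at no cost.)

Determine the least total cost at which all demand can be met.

605

Optimal allocation:
  A->Quincy: 30 × £3 = £90
  B->Boise: 35 × £6 = £210
  B->Quincy: 15 × £12 = £180
  B->Kent: 5 × £10 = £50
  C->Quincy: 25 × £3 = £75
Total = 90 + 210 + 180 + 50 + 75 = £605.
(Supply check: A ships 30; B ships 55; C ships 25.)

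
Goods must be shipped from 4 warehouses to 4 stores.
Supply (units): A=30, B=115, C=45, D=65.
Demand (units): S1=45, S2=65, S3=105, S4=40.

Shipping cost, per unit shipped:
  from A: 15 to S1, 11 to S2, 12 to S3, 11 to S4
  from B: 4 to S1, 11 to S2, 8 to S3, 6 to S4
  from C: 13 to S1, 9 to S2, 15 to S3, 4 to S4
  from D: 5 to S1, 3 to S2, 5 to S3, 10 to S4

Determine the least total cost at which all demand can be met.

1510

One minimum-cost allocation:
  A–S3: 30 units
  B–S1: 45 units
  B–S3: 70 units
  C–S2: 5 units
  C–S4: 40 units
  D–S2: 60 units
  D–S3: 5 units
Total cost = 1510.
(Supply check: A ships 30; B ships 115; C ships 45; D ships 65.)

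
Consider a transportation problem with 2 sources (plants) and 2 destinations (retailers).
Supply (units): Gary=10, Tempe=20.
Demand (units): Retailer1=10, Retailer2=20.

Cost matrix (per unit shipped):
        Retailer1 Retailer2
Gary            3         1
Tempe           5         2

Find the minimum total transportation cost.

70

A cheapest plan:
  Gary→Retailer1: 10 × 3 = 30
  Tempe→Retailer2: 20 × 2 = 40
Total = 30 + 40 = 70.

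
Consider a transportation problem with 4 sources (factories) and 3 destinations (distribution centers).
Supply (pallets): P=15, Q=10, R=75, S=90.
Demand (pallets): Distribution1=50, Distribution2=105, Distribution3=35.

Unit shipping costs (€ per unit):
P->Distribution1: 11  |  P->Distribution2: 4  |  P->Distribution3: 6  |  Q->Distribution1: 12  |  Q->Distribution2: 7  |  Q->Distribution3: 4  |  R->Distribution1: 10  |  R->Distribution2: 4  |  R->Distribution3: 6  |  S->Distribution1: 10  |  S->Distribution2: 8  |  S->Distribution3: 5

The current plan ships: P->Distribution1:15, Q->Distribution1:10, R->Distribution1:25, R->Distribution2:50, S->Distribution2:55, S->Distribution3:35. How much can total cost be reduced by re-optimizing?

Current plan cost = 15·11 + 10·12 + 25·10 + 50·4 + 55·8 + 35·5 = €1350.
Optimal plan:
  P->Distribution2: 15 × €4 = €60
  Q->Distribution2: 10 × €7 = €70
  R->Distribution2: 75 × €4 = €300
  S->Distribution1: 50 × €10 = €500
  S->Distribution2: 5 × €8 = €40
  S->Distribution3: 35 × €5 = €175
Optimal cost = €1145.
Saving = 1350 − 1145 = €205.

205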